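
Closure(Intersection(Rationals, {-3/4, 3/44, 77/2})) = {-3/4, 3/44, 77/2}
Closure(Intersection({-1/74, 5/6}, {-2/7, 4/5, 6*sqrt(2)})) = EmptySet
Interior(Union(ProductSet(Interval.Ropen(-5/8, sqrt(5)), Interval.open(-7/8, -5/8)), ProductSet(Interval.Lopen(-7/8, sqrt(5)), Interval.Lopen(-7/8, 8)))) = ProductSet(Interval.open(-7/8, sqrt(5)), Interval.open(-7/8, 8))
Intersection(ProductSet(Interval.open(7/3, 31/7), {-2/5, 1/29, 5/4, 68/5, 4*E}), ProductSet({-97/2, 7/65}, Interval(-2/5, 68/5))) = EmptySet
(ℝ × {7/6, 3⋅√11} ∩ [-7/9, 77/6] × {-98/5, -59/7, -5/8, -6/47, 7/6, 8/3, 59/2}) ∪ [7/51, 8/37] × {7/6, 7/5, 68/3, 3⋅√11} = ([-7/9, 77/6] × {7/6}) ∪ ([7/51, 8/37] × {7/6, 7/5, 68/3, 3⋅√11})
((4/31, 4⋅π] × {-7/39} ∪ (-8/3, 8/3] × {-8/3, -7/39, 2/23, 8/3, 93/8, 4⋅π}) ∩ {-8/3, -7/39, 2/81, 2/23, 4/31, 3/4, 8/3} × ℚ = {-7/39, 2/81, 2/23, 4/31, 3/4, 8/3} × {-8/3, -7/39, 2/23, 8/3, 93/8}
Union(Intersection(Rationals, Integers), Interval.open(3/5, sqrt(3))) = Union(Integers, Interval.open(3/5, sqrt(3)))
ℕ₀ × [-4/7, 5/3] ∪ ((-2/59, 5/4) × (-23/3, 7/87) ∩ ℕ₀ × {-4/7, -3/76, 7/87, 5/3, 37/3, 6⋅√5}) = ℕ₀ × [-4/7, 5/3]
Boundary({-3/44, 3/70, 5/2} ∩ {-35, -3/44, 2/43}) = {-3/44}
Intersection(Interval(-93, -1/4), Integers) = Range(-93, 0, 1)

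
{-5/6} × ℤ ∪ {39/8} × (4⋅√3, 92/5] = ({-5/6} × ℤ) ∪ ({39/8} × (4⋅√3, 92/5])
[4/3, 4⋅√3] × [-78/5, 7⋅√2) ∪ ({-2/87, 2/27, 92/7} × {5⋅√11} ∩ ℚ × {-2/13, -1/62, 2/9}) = [4/3, 4⋅√3] × [-78/5, 7⋅√2)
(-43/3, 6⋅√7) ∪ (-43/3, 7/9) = (-43/3, 6⋅√7)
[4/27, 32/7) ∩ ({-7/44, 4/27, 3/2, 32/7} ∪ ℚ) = ℚ ∩ [4/27, 32/7)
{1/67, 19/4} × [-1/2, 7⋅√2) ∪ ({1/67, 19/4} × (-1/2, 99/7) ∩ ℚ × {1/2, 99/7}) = {1/67, 19/4} × [-1/2, 7⋅√2)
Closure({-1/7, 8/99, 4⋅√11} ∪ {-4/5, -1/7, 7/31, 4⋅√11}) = {-4/5, -1/7, 8/99, 7/31, 4⋅√11}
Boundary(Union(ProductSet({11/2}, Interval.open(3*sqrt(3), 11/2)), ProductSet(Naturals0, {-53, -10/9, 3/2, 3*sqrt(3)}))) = Union(ProductSet({11/2}, Interval(3*sqrt(3), 11/2)), ProductSet(Naturals0, {-53, -10/9, 3/2, 3*sqrt(3)}))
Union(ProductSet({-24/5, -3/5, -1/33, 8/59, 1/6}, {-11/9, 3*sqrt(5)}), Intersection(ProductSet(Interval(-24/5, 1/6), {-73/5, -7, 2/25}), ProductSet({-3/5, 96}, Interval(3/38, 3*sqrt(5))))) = Union(ProductSet({-3/5}, {2/25}), ProductSet({-24/5, -3/5, -1/33, 8/59, 1/6}, {-11/9, 3*sqrt(5)}))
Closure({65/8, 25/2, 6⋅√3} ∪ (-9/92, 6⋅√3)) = [-9/92, 6⋅√3] ∪ {25/2}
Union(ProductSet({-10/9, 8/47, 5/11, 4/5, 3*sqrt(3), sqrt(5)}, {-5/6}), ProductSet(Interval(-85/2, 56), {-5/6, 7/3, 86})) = ProductSet(Interval(-85/2, 56), {-5/6, 7/3, 86})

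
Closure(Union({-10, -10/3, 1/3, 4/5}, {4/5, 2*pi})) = {-10, -10/3, 1/3, 4/5, 2*pi}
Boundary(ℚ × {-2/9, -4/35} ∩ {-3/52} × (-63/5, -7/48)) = {-3/52} × {-2/9}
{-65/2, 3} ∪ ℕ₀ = {-65/2} ∪ ℕ₀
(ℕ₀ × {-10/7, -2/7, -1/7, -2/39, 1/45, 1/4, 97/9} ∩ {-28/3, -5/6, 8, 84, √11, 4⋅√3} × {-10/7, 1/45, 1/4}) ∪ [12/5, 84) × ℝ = ([12/5, 84) × ℝ) ∪ ({8, 84} × {-10/7, 1/45, 1/4})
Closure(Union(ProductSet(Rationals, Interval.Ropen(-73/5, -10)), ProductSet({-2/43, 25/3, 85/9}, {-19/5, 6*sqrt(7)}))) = Union(ProductSet({-2/43, 25/3, 85/9}, {-19/5, 6*sqrt(7)}), ProductSet(Reals, Interval(-73/5, -10)))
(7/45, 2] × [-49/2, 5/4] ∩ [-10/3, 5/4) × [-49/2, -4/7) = (7/45, 5/4) × [-49/2, -4/7)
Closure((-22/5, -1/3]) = [-22/5, -1/3]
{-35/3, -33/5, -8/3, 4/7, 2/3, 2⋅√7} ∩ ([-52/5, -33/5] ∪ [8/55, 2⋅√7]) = {-33/5, 4/7, 2/3, 2⋅√7}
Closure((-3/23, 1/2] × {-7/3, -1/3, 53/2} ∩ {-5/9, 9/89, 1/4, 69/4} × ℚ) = {9/89, 1/4} × {-7/3, -1/3, 53/2}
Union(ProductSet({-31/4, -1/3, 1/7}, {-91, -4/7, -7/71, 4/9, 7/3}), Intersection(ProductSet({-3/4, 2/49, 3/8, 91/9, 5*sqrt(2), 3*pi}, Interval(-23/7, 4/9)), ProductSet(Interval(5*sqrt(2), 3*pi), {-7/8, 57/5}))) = Union(ProductSet({5*sqrt(2), 3*pi}, {-7/8}), ProductSet({-31/4, -1/3, 1/7}, {-91, -4/7, -7/71, 4/9, 7/3}))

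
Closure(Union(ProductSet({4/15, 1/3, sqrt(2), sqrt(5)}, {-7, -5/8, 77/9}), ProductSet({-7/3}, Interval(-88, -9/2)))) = Union(ProductSet({-7/3}, Interval(-88, -9/2)), ProductSet({4/15, 1/3, sqrt(2), sqrt(5)}, {-7, -5/8, 77/9}))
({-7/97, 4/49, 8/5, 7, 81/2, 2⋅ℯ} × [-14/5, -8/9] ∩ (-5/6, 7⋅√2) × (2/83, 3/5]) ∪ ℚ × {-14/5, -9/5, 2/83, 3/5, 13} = ℚ × {-14/5, -9/5, 2/83, 3/5, 13}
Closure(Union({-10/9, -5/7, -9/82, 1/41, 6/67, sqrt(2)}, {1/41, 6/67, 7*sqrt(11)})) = {-10/9, -5/7, -9/82, 1/41, 6/67, 7*sqrt(11), sqrt(2)}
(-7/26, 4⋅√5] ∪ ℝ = (-∞, ∞)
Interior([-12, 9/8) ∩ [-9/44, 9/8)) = (-9/44, 9/8)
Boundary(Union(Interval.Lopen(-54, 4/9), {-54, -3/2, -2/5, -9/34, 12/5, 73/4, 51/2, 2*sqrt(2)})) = {-54, 4/9, 12/5, 73/4, 51/2, 2*sqrt(2)}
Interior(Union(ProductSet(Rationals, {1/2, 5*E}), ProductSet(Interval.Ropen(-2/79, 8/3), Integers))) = EmptySet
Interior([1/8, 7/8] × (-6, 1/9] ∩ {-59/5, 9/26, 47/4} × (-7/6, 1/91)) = ∅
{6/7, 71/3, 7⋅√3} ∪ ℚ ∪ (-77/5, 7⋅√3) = ℚ ∪ [-77/5, 7⋅√3]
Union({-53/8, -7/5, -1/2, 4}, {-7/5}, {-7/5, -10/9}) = {-53/8, -7/5, -10/9, -1/2, 4}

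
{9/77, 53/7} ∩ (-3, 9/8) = {9/77}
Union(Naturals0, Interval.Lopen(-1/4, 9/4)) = Union(Interval.Lopen(-1/4, 9/4), Naturals0)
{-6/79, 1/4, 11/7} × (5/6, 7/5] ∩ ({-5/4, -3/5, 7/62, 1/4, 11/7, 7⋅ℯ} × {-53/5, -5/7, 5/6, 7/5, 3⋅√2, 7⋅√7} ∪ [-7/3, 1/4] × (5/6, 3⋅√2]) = ({1/4, 11/7} × {7/5}) ∪ ({-6/79, 1/4} × (5/6, 7/5])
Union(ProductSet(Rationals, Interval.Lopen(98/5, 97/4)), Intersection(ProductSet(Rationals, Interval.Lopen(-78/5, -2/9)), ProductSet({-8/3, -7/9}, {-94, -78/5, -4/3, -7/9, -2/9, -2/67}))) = Union(ProductSet({-8/3, -7/9}, {-4/3, -7/9, -2/9}), ProductSet(Rationals, Interval.Lopen(98/5, 97/4)))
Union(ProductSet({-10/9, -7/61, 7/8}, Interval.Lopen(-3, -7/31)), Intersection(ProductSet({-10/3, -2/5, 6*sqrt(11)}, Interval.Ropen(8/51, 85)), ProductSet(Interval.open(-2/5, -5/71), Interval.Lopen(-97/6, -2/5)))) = ProductSet({-10/9, -7/61, 7/8}, Interval.Lopen(-3, -7/31))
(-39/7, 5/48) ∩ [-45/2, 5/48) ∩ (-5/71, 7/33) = (-5/71, 5/48)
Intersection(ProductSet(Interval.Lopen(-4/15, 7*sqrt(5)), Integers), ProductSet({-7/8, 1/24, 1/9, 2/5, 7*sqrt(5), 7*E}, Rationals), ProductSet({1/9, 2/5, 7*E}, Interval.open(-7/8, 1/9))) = ProductSet({1/9, 2/5}, Range(0, 1, 1))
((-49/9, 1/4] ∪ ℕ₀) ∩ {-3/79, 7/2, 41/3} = {-3/79}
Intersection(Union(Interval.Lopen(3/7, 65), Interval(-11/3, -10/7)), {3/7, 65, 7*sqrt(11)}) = {65, 7*sqrt(11)}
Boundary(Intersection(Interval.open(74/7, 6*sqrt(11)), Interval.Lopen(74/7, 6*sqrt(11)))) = {74/7, 6*sqrt(11)}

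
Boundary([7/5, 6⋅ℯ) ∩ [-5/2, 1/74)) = ∅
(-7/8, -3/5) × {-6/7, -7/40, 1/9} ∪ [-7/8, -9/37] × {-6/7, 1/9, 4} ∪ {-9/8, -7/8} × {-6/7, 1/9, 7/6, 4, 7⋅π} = ((-7/8, -3/5) × {-6/7, -7/40, 1/9}) ∪ ([-7/8, -9/37] × {-6/7, 1/9, 4}) ∪ ({-9/8, -7/8} × {-6/7, 1/9, 7/6, 4, 7⋅π})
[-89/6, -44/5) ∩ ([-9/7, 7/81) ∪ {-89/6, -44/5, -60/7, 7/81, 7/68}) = {-89/6}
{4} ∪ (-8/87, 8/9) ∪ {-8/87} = [-8/87, 8/9) ∪ {4}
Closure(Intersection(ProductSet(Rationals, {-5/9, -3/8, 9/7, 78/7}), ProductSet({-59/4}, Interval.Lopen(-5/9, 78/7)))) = ProductSet({-59/4}, {-3/8, 9/7, 78/7})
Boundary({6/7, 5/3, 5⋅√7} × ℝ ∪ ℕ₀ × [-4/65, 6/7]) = (ℕ₀ × [-4/65, 6/7]) ∪ ({6/7, 5/3, 5⋅√7} × ℝ)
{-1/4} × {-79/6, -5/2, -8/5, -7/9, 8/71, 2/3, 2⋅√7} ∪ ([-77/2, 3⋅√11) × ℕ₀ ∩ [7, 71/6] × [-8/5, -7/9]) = {-1/4} × {-79/6, -5/2, -8/5, -7/9, 8/71, 2/3, 2⋅√7}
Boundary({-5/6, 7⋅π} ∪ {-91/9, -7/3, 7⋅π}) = {-91/9, -7/3, -5/6, 7⋅π}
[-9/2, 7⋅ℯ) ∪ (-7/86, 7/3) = [-9/2, 7⋅ℯ)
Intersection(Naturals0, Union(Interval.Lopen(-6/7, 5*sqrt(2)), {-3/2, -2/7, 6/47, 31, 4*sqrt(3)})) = Union({31}, Range(0, 8, 1))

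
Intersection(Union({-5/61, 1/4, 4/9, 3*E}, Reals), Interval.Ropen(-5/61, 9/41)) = Interval.Ropen(-5/61, 9/41)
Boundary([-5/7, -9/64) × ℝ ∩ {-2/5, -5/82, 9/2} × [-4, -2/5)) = {-2/5} × [-4, -2/5]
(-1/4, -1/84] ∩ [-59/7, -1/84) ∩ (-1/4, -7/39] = (-1/4, -7/39]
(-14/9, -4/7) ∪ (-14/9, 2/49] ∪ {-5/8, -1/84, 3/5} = (-14/9, 2/49] ∪ {3/5}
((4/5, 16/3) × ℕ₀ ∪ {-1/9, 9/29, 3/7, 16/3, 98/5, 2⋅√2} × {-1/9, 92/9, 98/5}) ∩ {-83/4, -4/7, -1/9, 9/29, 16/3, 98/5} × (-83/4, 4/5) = {-1/9, 9/29, 16/3, 98/5} × {-1/9}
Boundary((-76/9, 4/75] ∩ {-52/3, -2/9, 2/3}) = {-2/9}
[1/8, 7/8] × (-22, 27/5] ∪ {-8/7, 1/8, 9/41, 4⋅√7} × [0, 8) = ([1/8, 7/8] × (-22, 27/5]) ∪ ({-8/7, 1/8, 9/41, 4⋅√7} × [0, 8))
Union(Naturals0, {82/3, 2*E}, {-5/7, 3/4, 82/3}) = Union({-5/7, 3/4, 82/3, 2*E}, Naturals0)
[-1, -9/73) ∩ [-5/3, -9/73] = [-1, -9/73)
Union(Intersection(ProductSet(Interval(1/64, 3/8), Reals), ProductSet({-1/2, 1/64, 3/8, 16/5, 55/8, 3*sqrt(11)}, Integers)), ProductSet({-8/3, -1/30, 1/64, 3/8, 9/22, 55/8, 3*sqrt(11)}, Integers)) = ProductSet({-8/3, -1/30, 1/64, 3/8, 9/22, 55/8, 3*sqrt(11)}, Integers)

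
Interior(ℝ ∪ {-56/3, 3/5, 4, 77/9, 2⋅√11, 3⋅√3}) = ℝ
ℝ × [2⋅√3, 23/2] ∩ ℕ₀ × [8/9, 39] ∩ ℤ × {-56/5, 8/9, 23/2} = ℕ₀ × {23/2}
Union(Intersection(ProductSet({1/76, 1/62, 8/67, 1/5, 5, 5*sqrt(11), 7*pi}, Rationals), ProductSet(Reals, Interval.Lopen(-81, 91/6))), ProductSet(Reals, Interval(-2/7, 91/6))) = Union(ProductSet({1/76, 1/62, 8/67, 1/5, 5, 5*sqrt(11), 7*pi}, Intersection(Interval.Lopen(-81, 91/6), Rationals)), ProductSet(Reals, Interval(-2/7, 91/6)))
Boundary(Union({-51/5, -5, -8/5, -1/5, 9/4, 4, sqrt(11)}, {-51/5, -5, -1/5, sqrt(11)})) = {-51/5, -5, -8/5, -1/5, 9/4, 4, sqrt(11)}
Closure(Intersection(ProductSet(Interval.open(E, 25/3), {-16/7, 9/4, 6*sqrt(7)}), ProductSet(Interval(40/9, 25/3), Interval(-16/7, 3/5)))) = ProductSet(Interval(40/9, 25/3), {-16/7})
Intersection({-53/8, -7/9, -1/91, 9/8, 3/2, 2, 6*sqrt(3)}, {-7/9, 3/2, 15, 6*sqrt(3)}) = {-7/9, 3/2, 6*sqrt(3)}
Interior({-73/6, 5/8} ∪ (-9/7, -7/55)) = (-9/7, -7/55)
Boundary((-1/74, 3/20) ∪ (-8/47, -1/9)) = {-8/47, -1/9, -1/74, 3/20}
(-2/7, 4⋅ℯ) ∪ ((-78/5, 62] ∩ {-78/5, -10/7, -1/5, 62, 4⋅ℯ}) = {-10/7, 62} ∪ (-2/7, 4⋅ℯ]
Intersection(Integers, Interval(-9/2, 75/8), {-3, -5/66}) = {-3}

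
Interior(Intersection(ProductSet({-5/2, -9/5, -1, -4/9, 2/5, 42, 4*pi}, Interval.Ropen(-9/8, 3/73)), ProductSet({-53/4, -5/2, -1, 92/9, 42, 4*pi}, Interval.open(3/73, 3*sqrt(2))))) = EmptySet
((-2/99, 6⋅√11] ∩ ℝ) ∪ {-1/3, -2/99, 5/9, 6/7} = {-1/3} ∪ [-2/99, 6⋅√11]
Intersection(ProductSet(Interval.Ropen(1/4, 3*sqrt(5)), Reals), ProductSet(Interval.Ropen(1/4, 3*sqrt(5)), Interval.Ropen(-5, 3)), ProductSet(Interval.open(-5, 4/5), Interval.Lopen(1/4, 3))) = ProductSet(Interval.Ropen(1/4, 4/5), Interval.open(1/4, 3))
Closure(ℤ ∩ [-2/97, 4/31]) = {0}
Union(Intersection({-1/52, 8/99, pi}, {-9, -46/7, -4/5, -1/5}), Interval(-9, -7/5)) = Interval(-9, -7/5)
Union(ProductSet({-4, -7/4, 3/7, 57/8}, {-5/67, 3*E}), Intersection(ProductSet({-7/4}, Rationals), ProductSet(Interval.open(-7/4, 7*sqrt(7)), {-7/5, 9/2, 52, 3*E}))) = ProductSet({-4, -7/4, 3/7, 57/8}, {-5/67, 3*E})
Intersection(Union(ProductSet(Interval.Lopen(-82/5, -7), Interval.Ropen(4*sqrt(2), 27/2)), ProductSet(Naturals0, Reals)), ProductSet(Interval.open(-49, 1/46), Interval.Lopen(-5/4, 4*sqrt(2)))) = Union(ProductSet(Interval.Lopen(-82/5, -7), {4*sqrt(2)}), ProductSet(Range(0, 1, 1), Interval.Lopen(-5/4, 4*sqrt(2))))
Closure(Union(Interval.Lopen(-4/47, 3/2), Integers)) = Union(Integers, Interval(-4/47, 3/2))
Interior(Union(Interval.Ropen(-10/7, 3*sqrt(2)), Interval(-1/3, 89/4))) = Interval.open(-10/7, 89/4)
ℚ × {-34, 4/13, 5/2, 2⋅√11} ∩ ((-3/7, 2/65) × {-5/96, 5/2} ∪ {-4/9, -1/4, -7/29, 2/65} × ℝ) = ((ℚ ∩ (-3/7, 2/65)) × {5/2}) ∪ ({-4/9, -1/4, -7/29, 2/65} × {-34, 4/13, 5/2, 2⋅√11})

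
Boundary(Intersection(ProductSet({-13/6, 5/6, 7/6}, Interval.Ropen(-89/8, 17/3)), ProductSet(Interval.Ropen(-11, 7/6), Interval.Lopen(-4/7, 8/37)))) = ProductSet({-13/6, 5/6}, Interval(-4/7, 8/37))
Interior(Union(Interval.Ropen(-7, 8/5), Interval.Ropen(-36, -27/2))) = Union(Interval.open(-36, -27/2), Interval.open(-7, 8/5))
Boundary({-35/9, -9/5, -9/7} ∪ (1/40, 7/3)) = {-35/9, -9/5, -9/7, 1/40, 7/3}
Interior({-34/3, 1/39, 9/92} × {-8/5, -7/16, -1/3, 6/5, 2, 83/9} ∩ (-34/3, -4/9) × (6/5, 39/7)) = ∅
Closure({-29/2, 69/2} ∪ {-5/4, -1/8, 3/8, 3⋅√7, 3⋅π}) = {-29/2, -5/4, -1/8, 3/8, 69/2, 3⋅√7, 3⋅π}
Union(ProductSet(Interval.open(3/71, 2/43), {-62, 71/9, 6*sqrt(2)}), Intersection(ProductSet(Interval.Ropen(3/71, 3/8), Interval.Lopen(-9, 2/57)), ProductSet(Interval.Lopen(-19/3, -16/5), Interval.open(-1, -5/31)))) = ProductSet(Interval.open(3/71, 2/43), {-62, 71/9, 6*sqrt(2)})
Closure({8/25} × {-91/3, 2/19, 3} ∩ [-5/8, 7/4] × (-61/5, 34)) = {8/25} × {2/19, 3}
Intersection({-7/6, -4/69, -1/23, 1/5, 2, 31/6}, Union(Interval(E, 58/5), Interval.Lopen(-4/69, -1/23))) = {-1/23, 31/6}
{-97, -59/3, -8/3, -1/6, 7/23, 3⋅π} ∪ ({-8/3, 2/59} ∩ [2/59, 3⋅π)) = {-97, -59/3, -8/3, -1/6, 2/59, 7/23, 3⋅π}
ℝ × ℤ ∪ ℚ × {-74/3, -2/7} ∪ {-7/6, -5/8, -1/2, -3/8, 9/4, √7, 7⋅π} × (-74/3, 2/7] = (ℝ × ℤ) ∪ (ℚ × {-74/3, -2/7}) ∪ ({-7/6, -5/8, -1/2, -3/8, 9/4, √7, 7⋅π} × (-74/3, 2/7])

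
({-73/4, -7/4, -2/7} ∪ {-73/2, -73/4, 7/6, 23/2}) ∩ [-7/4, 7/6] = {-7/4, -2/7, 7/6}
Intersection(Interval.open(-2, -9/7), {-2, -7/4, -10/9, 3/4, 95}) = {-7/4}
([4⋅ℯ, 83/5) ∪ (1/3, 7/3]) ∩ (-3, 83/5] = (1/3, 7/3] ∪ [4⋅ℯ, 83/5)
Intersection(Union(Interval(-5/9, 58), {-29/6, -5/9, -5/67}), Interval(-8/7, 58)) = Interval(-5/9, 58)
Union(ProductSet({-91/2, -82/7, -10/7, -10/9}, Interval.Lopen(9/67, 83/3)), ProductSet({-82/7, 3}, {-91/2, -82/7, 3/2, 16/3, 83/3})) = Union(ProductSet({-82/7, 3}, {-91/2, -82/7, 3/2, 16/3, 83/3}), ProductSet({-91/2, -82/7, -10/7, -10/9}, Interval.Lopen(9/67, 83/3)))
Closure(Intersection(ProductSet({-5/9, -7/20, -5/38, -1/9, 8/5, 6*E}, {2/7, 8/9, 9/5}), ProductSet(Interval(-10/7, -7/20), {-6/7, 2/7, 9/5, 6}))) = ProductSet({-5/9, -7/20}, {2/7, 9/5})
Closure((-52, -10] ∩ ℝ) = [-52, -10]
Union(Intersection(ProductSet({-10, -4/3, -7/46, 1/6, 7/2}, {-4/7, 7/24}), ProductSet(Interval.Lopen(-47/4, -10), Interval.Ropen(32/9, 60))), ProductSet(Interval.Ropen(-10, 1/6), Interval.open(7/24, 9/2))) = ProductSet(Interval.Ropen(-10, 1/6), Interval.open(7/24, 9/2))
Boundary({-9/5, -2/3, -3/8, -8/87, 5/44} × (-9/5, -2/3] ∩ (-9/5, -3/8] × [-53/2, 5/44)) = {-2/3, -3/8} × [-9/5, -2/3]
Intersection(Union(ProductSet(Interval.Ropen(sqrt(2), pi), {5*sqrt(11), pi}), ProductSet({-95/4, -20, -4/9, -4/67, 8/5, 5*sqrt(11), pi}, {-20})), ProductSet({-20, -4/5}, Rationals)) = ProductSet({-20}, {-20})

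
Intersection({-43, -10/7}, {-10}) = EmptySet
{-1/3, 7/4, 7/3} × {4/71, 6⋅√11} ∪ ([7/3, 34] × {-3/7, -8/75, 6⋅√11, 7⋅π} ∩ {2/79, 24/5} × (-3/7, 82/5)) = ({24/5} × {-8/75}) ∪ ({-1/3, 7/4, 7/3} × {4/71, 6⋅√11})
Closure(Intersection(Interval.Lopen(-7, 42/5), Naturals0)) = Range(0, 9, 1)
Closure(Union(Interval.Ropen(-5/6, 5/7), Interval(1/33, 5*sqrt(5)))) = Interval(-5/6, 5*sqrt(5))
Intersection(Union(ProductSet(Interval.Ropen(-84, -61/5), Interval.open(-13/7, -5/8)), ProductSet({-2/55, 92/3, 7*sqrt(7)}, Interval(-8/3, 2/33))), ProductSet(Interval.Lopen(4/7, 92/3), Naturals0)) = ProductSet({92/3, 7*sqrt(7)}, Range(0, 1, 1))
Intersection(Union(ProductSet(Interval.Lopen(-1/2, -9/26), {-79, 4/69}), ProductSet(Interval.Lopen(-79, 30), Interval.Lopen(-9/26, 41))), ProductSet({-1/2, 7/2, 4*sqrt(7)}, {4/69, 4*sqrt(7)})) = ProductSet({-1/2, 7/2, 4*sqrt(7)}, {4/69, 4*sqrt(7)})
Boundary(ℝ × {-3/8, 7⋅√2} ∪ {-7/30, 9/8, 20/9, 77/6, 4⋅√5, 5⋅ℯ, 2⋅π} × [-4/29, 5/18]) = (ℝ × {-3/8, 7⋅√2}) ∪ ({-7/30, 9/8, 20/9, 77/6, 4⋅√5, 5⋅ℯ, 2⋅π} × [-4/29, 5/18])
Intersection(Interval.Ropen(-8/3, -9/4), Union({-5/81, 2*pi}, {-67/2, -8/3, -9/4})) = {-8/3}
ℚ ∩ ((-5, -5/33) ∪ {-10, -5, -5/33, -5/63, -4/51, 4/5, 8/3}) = {-10, -5/63, -4/51, 4/5, 8/3} ∪ (ℚ ∩ [-5, -5/33])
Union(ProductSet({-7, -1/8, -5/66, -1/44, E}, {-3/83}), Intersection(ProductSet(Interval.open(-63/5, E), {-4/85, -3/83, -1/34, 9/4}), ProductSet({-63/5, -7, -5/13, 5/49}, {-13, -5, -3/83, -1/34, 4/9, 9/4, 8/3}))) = Union(ProductSet({-7, -5/13, 5/49}, {-3/83, -1/34, 9/4}), ProductSet({-7, -1/8, -5/66, -1/44, E}, {-3/83}))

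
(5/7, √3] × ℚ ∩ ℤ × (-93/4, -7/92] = {1} × (ℚ ∩ (-93/4, -7/92])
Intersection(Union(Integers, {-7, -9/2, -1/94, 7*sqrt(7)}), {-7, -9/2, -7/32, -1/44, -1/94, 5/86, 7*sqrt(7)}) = {-7, -9/2, -1/94, 7*sqrt(7)}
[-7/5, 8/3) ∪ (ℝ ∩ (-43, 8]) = (-43, 8]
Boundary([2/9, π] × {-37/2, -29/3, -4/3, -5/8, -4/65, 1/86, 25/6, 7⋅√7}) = [2/9, π] × {-37/2, -29/3, -4/3, -5/8, -4/65, 1/86, 25/6, 7⋅√7}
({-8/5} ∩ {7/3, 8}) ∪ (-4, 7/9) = (-4, 7/9)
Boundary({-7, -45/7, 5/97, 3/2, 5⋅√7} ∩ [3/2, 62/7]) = {3/2}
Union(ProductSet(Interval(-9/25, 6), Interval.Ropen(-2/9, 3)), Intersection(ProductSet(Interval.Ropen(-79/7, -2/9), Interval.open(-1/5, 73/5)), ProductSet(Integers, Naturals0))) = Union(ProductSet(Interval(-9/25, 6), Interval.Ropen(-2/9, 3)), ProductSet(Range(-11, 0, 1), Range(0, 15, 1)))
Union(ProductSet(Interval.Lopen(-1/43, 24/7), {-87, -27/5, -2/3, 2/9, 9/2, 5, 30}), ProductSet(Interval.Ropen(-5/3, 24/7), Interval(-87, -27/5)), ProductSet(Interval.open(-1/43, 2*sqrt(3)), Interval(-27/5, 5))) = Union(ProductSet(Interval.Ropen(-5/3, 24/7), Interval(-87, -27/5)), ProductSet(Interval.Lopen(-1/43, 24/7), {-87, -27/5, -2/3, 2/9, 9/2, 5, 30}), ProductSet(Interval.open(-1/43, 2*sqrt(3)), Interval(-27/5, 5)))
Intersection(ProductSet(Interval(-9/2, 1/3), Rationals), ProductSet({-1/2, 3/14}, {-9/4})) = ProductSet({-1/2, 3/14}, {-9/4})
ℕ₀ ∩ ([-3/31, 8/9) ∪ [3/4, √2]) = {0, 1}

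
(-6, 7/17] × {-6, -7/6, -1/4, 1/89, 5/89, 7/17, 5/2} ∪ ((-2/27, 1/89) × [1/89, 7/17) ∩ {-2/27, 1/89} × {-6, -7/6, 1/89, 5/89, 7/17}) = (-6, 7/17] × {-6, -7/6, -1/4, 1/89, 5/89, 7/17, 5/2}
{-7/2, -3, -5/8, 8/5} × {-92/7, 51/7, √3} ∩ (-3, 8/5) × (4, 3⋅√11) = {-5/8} × {51/7}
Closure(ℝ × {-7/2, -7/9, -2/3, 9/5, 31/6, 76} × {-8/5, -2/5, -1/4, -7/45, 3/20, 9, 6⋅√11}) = ℝ × {-7/2, -7/9, -2/3, 9/5, 31/6, 76} × {-8/5, -2/5, -1/4, -7/45, 3/20, 9, 6⋅√11}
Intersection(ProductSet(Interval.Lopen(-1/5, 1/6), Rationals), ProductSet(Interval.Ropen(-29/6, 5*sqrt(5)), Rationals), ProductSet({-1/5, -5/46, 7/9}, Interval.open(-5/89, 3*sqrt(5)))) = ProductSet({-5/46}, Intersection(Interval.open(-5/89, 3*sqrt(5)), Rationals))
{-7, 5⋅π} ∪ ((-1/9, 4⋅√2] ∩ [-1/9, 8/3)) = {-7, 5⋅π} ∪ (-1/9, 8/3)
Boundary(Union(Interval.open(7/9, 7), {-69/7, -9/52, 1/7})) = {-69/7, -9/52, 1/7, 7/9, 7}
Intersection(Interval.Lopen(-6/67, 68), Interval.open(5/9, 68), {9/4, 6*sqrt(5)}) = {9/4, 6*sqrt(5)}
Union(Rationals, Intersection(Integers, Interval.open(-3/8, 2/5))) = Union(Range(0, 1, 1), Rationals)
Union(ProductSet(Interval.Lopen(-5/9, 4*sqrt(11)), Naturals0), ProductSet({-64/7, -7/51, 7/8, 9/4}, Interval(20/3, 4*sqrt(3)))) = Union(ProductSet({-64/7, -7/51, 7/8, 9/4}, Interval(20/3, 4*sqrt(3))), ProductSet(Interval.Lopen(-5/9, 4*sqrt(11)), Naturals0))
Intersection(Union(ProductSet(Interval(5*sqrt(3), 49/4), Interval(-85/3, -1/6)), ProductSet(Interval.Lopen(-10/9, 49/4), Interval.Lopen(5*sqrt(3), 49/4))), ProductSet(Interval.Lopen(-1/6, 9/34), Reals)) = ProductSet(Interval.Lopen(-1/6, 9/34), Interval.Lopen(5*sqrt(3), 49/4))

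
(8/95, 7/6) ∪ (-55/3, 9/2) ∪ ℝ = (-∞, ∞)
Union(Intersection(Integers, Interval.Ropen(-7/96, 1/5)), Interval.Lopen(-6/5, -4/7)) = Union(Interval.Lopen(-6/5, -4/7), Range(0, 1, 1))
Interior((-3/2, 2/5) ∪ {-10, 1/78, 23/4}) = (-3/2, 2/5)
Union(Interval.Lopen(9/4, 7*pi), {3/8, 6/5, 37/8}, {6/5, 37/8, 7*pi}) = Union({3/8, 6/5}, Interval.Lopen(9/4, 7*pi))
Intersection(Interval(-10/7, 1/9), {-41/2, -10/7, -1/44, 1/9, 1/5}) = {-10/7, -1/44, 1/9}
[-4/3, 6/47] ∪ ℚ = ℚ ∪ [-4/3, 6/47]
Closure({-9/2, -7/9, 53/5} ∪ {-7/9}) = {-9/2, -7/9, 53/5}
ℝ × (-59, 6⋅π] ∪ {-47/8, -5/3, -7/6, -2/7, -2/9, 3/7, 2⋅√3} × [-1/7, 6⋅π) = ℝ × (-59, 6⋅π]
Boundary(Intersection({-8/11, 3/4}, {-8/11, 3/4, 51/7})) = {-8/11, 3/4}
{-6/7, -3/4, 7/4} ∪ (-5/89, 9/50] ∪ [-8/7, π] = [-8/7, π]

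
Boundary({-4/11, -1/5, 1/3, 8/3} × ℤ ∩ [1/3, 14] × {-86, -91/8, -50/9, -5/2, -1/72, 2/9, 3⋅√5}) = {1/3, 8/3} × {-86}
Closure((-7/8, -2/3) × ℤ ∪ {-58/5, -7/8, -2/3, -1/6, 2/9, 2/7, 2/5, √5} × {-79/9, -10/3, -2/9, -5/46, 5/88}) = ([-7/8, -2/3] × ℤ) ∪ ({-58/5, -7/8, -2/3, -1/6, 2/9, 2/7, 2/5, √5} × {-79/9, -10/3, -2/9, -5/46, 5/88})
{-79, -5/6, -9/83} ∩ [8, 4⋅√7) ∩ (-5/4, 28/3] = ∅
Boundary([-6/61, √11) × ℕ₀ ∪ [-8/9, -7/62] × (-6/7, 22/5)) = ({-8/9, -7/62} × [-6/7, 22/5]) ∪ ([-8/9, -7/62] × {-6/7, 22/5}) ∪ ([-6/61, √11] × (ℕ₀ ∪ (ℕ₀ \ (-6/7, 22/5))))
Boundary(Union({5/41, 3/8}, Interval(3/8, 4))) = {5/41, 3/8, 4}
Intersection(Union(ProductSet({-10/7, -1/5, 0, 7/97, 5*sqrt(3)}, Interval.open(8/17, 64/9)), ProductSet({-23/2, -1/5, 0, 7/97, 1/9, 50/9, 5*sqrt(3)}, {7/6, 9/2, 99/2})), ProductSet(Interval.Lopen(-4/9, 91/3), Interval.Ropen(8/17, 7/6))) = ProductSet({-1/5, 0, 7/97, 5*sqrt(3)}, Interval.open(8/17, 7/6))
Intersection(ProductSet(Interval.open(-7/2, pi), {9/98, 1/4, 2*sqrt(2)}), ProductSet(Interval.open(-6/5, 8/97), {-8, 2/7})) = EmptySet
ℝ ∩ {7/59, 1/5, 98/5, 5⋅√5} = {7/59, 1/5, 98/5, 5⋅√5}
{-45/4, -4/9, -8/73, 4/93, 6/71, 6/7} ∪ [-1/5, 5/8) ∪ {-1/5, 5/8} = {-45/4, -4/9, 6/7} ∪ [-1/5, 5/8]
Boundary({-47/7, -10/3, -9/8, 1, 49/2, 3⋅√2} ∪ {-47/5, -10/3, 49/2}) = {-47/5, -47/7, -10/3, -9/8, 1, 49/2, 3⋅√2}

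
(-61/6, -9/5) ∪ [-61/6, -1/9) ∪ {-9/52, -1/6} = [-61/6, -1/9)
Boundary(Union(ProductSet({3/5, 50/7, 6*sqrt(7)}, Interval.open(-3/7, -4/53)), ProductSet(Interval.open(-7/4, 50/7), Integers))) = Union(ProductSet({3/5, 50/7, 6*sqrt(7)}, Interval(-3/7, -4/53)), ProductSet(Interval(-7/4, 50/7), Integers))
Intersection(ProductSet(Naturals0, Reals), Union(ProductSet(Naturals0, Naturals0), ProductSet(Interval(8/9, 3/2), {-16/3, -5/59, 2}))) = Union(ProductSet(Naturals0, Naturals0), ProductSet(Range(1, 2, 1), {-16/3, -5/59, 2}))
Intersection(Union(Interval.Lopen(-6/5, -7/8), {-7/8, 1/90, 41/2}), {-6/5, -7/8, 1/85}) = {-7/8}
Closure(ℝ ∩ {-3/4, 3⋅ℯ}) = {-3/4, 3⋅ℯ}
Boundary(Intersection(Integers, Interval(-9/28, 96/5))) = Range(0, 20, 1)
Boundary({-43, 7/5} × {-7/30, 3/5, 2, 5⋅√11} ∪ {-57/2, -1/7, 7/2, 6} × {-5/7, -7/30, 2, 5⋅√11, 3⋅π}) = ({-43, 7/5} × {-7/30, 3/5, 2, 5⋅√11}) ∪ ({-57/2, -1/7, 7/2, 6} × {-5/7, -7/30, 2, 5⋅√11, 3⋅π})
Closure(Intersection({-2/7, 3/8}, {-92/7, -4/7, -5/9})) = EmptySet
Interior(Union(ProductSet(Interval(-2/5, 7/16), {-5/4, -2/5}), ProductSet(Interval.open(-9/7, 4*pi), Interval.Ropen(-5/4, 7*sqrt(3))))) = ProductSet(Interval.open(-9/7, 4*pi), Interval.open(-5/4, 7*sqrt(3)))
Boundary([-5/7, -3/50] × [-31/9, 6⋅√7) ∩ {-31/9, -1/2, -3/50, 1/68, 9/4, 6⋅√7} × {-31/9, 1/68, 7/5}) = {-1/2, -3/50} × {-31/9, 1/68, 7/5}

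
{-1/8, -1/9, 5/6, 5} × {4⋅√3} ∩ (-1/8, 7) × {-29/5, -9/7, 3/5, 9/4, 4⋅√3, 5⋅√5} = {-1/9, 5/6, 5} × {4⋅√3}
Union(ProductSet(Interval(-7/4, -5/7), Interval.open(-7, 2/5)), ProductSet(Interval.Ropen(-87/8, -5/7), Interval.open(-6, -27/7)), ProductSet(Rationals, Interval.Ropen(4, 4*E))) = Union(ProductSet(Interval.Ropen(-87/8, -5/7), Interval.open(-6, -27/7)), ProductSet(Interval(-7/4, -5/7), Interval.open(-7, 2/5)), ProductSet(Rationals, Interval.Ropen(4, 4*E)))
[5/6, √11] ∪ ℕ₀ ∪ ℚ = ℚ ∪ [5/6, √11]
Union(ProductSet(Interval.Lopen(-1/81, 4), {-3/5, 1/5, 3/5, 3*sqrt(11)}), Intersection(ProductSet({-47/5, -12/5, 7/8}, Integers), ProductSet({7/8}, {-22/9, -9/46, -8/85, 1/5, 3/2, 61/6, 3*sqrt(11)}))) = ProductSet(Interval.Lopen(-1/81, 4), {-3/5, 1/5, 3/5, 3*sqrt(11)})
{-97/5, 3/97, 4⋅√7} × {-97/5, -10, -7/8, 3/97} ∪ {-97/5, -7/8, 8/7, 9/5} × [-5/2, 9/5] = ({-97/5, -7/8, 8/7, 9/5} × [-5/2, 9/5]) ∪ ({-97/5, 3/97, 4⋅√7} × {-97/5, -10, -7/8, 3/97})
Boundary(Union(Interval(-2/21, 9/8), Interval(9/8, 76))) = {-2/21, 76}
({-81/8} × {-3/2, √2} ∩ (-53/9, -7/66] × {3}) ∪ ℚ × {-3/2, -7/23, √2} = ℚ × {-3/2, -7/23, √2}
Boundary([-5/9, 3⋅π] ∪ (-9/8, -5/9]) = {-9/8, 3⋅π}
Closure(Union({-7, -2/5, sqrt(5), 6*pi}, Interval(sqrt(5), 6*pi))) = Union({-7, -2/5}, Interval(sqrt(5), 6*pi))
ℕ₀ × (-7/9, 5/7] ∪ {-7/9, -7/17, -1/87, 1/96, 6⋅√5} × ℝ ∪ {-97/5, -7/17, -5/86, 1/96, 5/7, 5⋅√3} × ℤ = (ℕ₀ × (-7/9, 5/7]) ∪ ({-7/9, -7/17, -1/87, 1/96, 6⋅√5} × ℝ) ∪ ({-97/5, -7/17, -5/86, 1/96, 5/7, 5⋅√3} × ℤ)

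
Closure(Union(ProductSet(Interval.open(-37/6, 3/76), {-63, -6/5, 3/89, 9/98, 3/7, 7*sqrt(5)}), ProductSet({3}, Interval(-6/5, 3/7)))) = Union(ProductSet({3}, Interval(-6/5, 3/7)), ProductSet(Interval(-37/6, 3/76), {-63, -6/5, 3/89, 9/98, 3/7, 7*sqrt(5)}))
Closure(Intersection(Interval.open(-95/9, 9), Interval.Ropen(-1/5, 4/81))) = Interval(-1/5, 4/81)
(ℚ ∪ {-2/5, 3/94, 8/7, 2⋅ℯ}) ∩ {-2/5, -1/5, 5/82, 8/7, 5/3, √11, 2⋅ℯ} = {-2/5, -1/5, 5/82, 8/7, 5/3, 2⋅ℯ}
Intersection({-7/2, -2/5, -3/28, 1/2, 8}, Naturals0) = {8}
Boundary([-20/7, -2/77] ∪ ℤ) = {-20/7, -2/77} ∪ (ℤ \ (-20/7, -2/77))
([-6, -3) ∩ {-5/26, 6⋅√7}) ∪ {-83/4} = {-83/4}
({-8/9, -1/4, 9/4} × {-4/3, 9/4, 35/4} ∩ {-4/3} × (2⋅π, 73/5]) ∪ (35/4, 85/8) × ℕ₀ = (35/4, 85/8) × ℕ₀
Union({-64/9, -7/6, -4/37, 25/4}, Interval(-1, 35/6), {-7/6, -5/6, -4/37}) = Union({-64/9, -7/6, 25/4}, Interval(-1, 35/6))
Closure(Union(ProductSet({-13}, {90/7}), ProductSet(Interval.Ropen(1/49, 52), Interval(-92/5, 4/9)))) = Union(ProductSet({-13}, {90/7}), ProductSet(Interval(1/49, 52), Interval(-92/5, 4/9)))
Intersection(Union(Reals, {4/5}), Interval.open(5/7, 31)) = Interval.open(5/7, 31)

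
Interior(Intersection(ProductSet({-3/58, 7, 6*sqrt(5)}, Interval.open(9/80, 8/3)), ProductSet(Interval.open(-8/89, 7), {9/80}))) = EmptySet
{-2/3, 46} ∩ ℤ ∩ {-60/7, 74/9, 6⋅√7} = ∅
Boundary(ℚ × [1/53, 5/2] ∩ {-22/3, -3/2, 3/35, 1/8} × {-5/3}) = ∅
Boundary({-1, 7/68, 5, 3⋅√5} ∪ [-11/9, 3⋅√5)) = {-11/9, 3⋅√5}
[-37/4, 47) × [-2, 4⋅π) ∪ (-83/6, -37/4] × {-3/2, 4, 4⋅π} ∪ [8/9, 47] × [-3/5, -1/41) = ([8/9, 47] × [-3/5, -1/41)) ∪ ((-83/6, -37/4] × {-3/2, 4, 4⋅π}) ∪ ([-37/4, 47) × [-2, 4⋅π))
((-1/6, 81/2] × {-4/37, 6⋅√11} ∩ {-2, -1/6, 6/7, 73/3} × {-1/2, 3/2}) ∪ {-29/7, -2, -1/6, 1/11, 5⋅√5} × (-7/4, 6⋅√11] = {-29/7, -2, -1/6, 1/11, 5⋅√5} × (-7/4, 6⋅√11]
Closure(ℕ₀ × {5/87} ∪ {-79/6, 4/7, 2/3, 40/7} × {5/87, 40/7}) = (ℕ₀ × {5/87}) ∪ ({-79/6, 4/7, 2/3, 40/7} × {5/87, 40/7})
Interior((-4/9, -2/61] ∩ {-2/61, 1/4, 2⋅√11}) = ∅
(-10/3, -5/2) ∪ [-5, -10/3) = [-5, -10/3) ∪ (-10/3, -5/2)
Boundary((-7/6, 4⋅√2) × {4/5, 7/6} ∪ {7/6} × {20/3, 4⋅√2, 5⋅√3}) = ([-7/6, 4⋅√2] × {4/5, 7/6}) ∪ ({7/6} × {20/3, 4⋅√2, 5⋅√3})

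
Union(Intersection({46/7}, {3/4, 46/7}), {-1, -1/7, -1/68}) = {-1, -1/7, -1/68, 46/7}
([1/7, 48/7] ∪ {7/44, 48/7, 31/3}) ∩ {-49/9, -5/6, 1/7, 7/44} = {1/7, 7/44}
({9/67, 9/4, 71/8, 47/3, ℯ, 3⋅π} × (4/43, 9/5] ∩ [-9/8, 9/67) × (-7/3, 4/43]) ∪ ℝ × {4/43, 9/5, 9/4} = ℝ × {4/43, 9/5, 9/4}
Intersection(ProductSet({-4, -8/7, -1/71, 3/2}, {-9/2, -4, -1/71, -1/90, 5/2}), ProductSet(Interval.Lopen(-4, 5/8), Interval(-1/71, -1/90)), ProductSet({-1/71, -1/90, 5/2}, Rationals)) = ProductSet({-1/71}, {-1/71, -1/90})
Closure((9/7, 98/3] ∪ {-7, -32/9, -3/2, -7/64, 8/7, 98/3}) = {-7, -32/9, -3/2, -7/64, 8/7} ∪ [9/7, 98/3]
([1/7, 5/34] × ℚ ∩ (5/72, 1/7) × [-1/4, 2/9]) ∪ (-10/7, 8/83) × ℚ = (-10/7, 8/83) × ℚ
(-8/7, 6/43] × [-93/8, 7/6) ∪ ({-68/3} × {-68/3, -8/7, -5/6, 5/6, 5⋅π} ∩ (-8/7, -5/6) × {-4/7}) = (-8/7, 6/43] × [-93/8, 7/6)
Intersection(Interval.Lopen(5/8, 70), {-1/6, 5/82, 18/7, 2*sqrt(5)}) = {18/7, 2*sqrt(5)}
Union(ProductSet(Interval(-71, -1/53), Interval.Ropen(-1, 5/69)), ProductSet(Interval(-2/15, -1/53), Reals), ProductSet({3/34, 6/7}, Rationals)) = Union(ProductSet({3/34, 6/7}, Rationals), ProductSet(Interval(-71, -1/53), Interval.Ropen(-1, 5/69)), ProductSet(Interval(-2/15, -1/53), Reals))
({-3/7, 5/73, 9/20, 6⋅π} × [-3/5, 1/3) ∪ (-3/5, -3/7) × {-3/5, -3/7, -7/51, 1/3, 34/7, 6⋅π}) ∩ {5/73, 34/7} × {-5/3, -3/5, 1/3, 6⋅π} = {5/73} × {-3/5}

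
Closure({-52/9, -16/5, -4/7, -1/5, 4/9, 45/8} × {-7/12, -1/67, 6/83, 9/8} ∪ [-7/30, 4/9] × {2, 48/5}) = ([-7/30, 4/9] × {2, 48/5}) ∪ ({-52/9, -16/5, -4/7, -1/5, 4/9, 45/8} × {-7/12, -1/67, 6/83, 9/8})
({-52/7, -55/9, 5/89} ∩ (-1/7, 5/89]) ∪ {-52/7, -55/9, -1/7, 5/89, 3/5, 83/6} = {-52/7, -55/9, -1/7, 5/89, 3/5, 83/6}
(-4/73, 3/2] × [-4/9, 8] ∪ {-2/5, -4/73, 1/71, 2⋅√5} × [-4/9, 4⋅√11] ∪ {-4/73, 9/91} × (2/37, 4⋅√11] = ((-4/73, 3/2] × [-4/9, 8]) ∪ ({-4/73, 9/91} × (2/37, 4⋅√11]) ∪ ({-2/5, -4/73, 1/71, 2⋅√5} × [-4/9, 4⋅√11])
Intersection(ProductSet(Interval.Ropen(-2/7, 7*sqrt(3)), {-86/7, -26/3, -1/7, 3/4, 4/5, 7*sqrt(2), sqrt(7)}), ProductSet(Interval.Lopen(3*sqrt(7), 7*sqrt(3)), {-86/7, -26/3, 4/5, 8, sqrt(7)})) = ProductSet(Interval.open(3*sqrt(7), 7*sqrt(3)), {-86/7, -26/3, 4/5, sqrt(7)})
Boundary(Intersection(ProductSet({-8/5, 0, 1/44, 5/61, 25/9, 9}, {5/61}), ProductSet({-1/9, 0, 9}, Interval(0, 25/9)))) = ProductSet({0, 9}, {5/61})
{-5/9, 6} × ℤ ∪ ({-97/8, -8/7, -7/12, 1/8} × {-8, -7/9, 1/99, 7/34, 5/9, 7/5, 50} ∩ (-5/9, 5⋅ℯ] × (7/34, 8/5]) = ({-5/9, 6} × ℤ) ∪ ({1/8} × {5/9, 7/5})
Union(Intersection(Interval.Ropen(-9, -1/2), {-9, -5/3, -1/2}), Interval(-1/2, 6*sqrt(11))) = Union({-9, -5/3}, Interval(-1/2, 6*sqrt(11)))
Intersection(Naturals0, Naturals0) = Naturals0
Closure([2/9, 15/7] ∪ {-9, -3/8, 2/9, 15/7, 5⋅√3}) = {-9, -3/8, 5⋅√3} ∪ [2/9, 15/7]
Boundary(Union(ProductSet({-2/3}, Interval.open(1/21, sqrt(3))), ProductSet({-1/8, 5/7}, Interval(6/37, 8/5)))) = Union(ProductSet({-2/3}, Interval(1/21, sqrt(3))), ProductSet({-1/8, 5/7}, Interval(6/37, 8/5)))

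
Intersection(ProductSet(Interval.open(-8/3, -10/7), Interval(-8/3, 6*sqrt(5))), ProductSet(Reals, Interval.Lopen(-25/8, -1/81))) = ProductSet(Interval.open(-8/3, -10/7), Interval(-8/3, -1/81))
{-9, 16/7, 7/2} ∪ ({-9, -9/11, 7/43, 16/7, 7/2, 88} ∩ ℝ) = {-9, -9/11, 7/43, 16/7, 7/2, 88}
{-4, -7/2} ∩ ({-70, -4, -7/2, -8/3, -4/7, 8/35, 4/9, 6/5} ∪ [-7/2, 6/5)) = {-4, -7/2}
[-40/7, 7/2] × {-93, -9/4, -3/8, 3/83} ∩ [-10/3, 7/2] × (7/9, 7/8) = ∅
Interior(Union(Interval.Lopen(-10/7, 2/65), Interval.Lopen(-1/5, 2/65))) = Interval.open(-10/7, 2/65)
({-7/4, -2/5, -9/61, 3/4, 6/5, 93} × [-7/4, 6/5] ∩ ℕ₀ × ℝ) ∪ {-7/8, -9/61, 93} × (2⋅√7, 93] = ({93} × [-7/4, 6/5]) ∪ ({-7/8, -9/61, 93} × (2⋅√7, 93])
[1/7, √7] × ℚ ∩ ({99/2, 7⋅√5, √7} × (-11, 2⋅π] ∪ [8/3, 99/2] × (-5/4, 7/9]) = {√7} × (ℚ ∩ (-11, 2⋅π])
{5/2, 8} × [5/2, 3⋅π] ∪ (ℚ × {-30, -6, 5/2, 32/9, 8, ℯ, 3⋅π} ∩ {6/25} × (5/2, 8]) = ({6/25} × {32/9, 8, ℯ}) ∪ ({5/2, 8} × [5/2, 3⋅π])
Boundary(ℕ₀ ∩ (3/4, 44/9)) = {1, 2, 3, 4}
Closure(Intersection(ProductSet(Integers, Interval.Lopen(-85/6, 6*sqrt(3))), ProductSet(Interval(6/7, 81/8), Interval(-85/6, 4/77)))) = ProductSet(Range(1, 11, 1), Interval(-85/6, 4/77))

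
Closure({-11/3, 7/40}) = {-11/3, 7/40}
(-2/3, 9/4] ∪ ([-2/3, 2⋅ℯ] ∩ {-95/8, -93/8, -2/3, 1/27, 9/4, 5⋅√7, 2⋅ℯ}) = [-2/3, 9/4] ∪ {2⋅ℯ}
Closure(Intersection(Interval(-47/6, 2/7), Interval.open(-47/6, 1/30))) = Interval(-47/6, 1/30)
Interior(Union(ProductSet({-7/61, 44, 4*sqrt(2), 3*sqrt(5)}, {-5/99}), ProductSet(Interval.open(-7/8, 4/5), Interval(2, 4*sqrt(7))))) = ProductSet(Interval.open(-7/8, 4/5), Interval.open(2, 4*sqrt(7)))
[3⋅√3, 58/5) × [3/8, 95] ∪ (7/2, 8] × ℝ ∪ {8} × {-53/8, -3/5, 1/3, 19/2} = ((7/2, 8] × ℝ) ∪ ([3⋅√3, 58/5) × [3/8, 95])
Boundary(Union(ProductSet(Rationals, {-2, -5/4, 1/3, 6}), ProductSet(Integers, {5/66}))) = Union(ProductSet(Integers, {5/66}), ProductSet(Reals, {-2, -5/4, 1/3, 6}))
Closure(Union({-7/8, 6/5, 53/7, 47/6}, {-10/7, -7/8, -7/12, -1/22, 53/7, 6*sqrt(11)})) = {-10/7, -7/8, -7/12, -1/22, 6/5, 53/7, 47/6, 6*sqrt(11)}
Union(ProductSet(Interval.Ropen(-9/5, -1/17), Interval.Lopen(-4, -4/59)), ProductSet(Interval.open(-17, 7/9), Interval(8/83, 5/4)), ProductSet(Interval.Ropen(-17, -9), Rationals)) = Union(ProductSet(Interval.Ropen(-17, -9), Rationals), ProductSet(Interval.open(-17, 7/9), Interval(8/83, 5/4)), ProductSet(Interval.Ropen(-9/5, -1/17), Interval.Lopen(-4, -4/59)))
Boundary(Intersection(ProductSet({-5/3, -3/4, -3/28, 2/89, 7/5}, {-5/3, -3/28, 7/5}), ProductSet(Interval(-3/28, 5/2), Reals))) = ProductSet({-3/28, 2/89, 7/5}, {-5/3, -3/28, 7/5})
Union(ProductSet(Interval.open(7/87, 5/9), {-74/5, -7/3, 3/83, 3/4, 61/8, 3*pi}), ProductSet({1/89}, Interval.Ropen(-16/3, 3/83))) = Union(ProductSet({1/89}, Interval.Ropen(-16/3, 3/83)), ProductSet(Interval.open(7/87, 5/9), {-74/5, -7/3, 3/83, 3/4, 61/8, 3*pi}))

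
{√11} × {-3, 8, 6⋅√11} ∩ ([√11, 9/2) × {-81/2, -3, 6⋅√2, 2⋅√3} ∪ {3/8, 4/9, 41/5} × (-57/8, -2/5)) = {√11} × {-3}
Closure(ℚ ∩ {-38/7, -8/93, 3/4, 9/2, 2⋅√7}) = {-38/7, -8/93, 3/4, 9/2}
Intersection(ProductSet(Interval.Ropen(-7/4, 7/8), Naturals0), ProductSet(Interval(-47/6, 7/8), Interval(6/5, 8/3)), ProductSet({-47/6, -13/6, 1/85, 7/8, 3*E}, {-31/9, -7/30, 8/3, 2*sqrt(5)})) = EmptySet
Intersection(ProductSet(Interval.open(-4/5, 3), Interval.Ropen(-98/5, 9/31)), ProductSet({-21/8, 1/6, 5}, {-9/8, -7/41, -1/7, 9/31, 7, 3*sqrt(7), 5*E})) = ProductSet({1/6}, {-9/8, -7/41, -1/7})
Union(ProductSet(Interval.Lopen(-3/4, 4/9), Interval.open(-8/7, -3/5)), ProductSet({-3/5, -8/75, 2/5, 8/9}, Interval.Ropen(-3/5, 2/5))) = Union(ProductSet({-3/5, -8/75, 2/5, 8/9}, Interval.Ropen(-3/5, 2/5)), ProductSet(Interval.Lopen(-3/4, 4/9), Interval.open(-8/7, -3/5)))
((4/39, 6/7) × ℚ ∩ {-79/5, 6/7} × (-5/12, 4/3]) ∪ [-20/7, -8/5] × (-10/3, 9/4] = [-20/7, -8/5] × (-10/3, 9/4]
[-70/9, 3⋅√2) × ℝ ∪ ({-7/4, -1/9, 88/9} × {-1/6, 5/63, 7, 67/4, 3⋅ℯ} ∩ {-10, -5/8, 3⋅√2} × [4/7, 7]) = [-70/9, 3⋅√2) × ℝ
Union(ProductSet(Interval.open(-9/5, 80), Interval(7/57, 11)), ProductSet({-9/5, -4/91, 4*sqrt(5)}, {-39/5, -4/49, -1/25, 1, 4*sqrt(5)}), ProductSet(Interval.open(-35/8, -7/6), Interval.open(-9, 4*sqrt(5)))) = Union(ProductSet({-9/5, -4/91, 4*sqrt(5)}, {-39/5, -4/49, -1/25, 1, 4*sqrt(5)}), ProductSet(Interval.open(-35/8, -7/6), Interval.open(-9, 4*sqrt(5))), ProductSet(Interval.open(-9/5, 80), Interval(7/57, 11)))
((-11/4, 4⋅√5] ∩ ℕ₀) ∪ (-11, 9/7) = (-11, 9/7) ∪ {0, 1, …, 8}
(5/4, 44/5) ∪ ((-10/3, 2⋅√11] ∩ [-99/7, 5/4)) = (-10/3, 5/4) ∪ (5/4, 44/5)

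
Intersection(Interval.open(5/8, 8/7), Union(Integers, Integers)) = Range(1, 2, 1)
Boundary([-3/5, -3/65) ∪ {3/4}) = {-3/5, -3/65, 3/4}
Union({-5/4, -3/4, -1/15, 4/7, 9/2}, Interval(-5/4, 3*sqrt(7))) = Interval(-5/4, 3*sqrt(7))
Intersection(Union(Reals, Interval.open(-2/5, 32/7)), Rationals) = Intersection(Interval(-oo, oo), Rationals)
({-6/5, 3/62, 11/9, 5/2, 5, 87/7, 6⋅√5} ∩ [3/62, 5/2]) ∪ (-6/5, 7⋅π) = (-6/5, 7⋅π)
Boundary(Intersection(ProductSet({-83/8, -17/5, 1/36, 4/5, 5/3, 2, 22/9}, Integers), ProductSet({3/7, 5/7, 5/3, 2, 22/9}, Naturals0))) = ProductSet({5/3, 2, 22/9}, Naturals0)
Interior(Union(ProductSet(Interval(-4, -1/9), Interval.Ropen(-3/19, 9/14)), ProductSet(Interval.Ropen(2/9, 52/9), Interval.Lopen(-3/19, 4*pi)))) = Union(ProductSet(Interval.open(-4, -1/9), Interval.open(-3/19, 9/14)), ProductSet(Interval.open(2/9, 52/9), Interval.open(-3/19, 4*pi)))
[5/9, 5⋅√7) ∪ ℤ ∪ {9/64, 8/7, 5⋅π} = ℤ ∪ {9/64, 5⋅π} ∪ [5/9, 5⋅√7)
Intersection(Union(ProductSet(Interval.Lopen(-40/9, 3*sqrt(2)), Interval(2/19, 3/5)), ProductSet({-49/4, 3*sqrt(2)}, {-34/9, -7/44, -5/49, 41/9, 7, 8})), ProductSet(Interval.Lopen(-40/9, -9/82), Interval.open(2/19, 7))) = ProductSet(Interval.Lopen(-40/9, -9/82), Interval.Lopen(2/19, 3/5))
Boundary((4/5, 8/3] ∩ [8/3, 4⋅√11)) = {8/3}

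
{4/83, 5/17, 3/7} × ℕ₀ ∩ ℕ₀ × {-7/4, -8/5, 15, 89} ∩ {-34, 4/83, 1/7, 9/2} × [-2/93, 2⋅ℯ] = ∅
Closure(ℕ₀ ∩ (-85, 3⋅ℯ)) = {0, 1, …, 8}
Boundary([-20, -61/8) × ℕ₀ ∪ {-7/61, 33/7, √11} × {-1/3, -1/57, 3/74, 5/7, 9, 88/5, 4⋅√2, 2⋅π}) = ([-20, -61/8] × ℕ₀) ∪ ({-7/61, 33/7, √11} × {-1/3, -1/57, 3/74, 5/7, 9, 88/5, 4⋅√2, 2⋅π})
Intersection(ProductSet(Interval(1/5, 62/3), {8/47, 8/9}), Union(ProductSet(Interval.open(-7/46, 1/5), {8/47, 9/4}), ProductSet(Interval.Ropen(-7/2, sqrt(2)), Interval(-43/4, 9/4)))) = ProductSet(Interval.Ropen(1/5, sqrt(2)), {8/47, 8/9})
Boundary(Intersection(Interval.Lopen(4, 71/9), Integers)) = Range(5, 8, 1)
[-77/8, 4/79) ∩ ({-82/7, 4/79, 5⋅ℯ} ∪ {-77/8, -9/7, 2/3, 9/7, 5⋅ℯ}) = {-77/8, -9/7}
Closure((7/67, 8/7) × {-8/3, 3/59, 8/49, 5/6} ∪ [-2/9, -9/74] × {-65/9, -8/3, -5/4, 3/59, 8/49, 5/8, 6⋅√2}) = ([7/67, 8/7] × {-8/3, 3/59, 8/49, 5/6}) ∪ ([-2/9, -9/74] × {-65/9, -8/3, -5/4, 3/59, 8/49, 5/8, 6⋅√2})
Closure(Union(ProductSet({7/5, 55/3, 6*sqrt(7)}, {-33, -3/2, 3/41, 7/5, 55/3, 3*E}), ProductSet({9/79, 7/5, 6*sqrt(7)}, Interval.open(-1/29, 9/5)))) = Union(ProductSet({9/79, 7/5, 6*sqrt(7)}, Interval(-1/29, 9/5)), ProductSet({7/5, 55/3, 6*sqrt(7)}, {-33, -3/2, 3/41, 7/5, 55/3, 3*E}))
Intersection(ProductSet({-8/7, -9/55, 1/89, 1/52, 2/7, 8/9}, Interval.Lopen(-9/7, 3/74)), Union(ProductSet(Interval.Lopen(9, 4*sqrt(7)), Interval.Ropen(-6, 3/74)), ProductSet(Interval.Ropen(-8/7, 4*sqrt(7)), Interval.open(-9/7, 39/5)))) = ProductSet({-8/7, -9/55, 1/89, 1/52, 2/7, 8/9}, Interval.Lopen(-9/7, 3/74))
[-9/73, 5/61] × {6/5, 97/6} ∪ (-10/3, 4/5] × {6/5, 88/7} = ((-10/3, 4/5] × {6/5, 88/7}) ∪ ([-9/73, 5/61] × {6/5, 97/6})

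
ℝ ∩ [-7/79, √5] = [-7/79, √5]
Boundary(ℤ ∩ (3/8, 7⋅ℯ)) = {1, 2, …, 19}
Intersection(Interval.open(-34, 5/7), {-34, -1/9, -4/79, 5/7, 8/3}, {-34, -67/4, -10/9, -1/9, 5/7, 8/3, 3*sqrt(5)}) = {-1/9}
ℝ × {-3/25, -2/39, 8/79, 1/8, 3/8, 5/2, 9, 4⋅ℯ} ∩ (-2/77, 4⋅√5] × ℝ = (-2/77, 4⋅√5] × {-3/25, -2/39, 8/79, 1/8, 3/8, 5/2, 9, 4⋅ℯ}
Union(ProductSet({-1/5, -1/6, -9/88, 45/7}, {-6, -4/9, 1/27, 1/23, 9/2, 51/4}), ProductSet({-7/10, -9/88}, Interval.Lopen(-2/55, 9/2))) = Union(ProductSet({-7/10, -9/88}, Interval.Lopen(-2/55, 9/2)), ProductSet({-1/5, -1/6, -9/88, 45/7}, {-6, -4/9, 1/27, 1/23, 9/2, 51/4}))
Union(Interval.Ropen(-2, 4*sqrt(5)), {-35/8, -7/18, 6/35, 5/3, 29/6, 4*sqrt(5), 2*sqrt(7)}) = Union({-35/8}, Interval(-2, 4*sqrt(5)))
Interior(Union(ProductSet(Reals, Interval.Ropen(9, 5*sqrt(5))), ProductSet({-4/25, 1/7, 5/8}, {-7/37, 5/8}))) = ProductSet(Reals, Interval.open(9, 5*sqrt(5)))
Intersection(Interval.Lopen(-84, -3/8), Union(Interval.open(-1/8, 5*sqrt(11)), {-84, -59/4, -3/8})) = {-59/4, -3/8}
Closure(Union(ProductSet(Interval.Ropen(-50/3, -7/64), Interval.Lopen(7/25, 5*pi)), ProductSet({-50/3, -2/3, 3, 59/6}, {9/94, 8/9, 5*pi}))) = Union(ProductSet({-50/3, -7/64}, Interval(7/25, 5*pi)), ProductSet({-50/3, -2/3, 3, 59/6}, {9/94, 8/9, 5*pi}), ProductSet(Interval(-50/3, -7/64), {7/25, 5*pi}), ProductSet(Interval.Ropen(-50/3, -7/64), Interval.Lopen(7/25, 5*pi)))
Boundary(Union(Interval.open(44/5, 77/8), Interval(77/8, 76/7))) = {44/5, 76/7}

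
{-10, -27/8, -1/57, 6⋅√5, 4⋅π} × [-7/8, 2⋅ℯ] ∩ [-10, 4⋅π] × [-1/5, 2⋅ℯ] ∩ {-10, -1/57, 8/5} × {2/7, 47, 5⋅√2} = {-10, -1/57} × {2/7}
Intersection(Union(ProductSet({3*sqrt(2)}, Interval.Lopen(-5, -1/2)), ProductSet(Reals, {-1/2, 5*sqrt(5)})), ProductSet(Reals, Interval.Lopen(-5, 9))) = Union(ProductSet({3*sqrt(2)}, Interval.Lopen(-5, -1/2)), ProductSet(Reals, {-1/2}))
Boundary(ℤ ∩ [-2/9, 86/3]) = {0, 1, …, 28}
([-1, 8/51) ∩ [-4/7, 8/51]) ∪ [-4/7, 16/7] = [-4/7, 16/7]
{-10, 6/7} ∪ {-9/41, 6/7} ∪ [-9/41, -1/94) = {-10, 6/7} ∪ [-9/41, -1/94)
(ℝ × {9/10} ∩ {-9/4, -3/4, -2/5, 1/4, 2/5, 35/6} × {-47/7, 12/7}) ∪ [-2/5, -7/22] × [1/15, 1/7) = [-2/5, -7/22] × [1/15, 1/7)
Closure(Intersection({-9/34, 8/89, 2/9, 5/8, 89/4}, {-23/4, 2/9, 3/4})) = {2/9}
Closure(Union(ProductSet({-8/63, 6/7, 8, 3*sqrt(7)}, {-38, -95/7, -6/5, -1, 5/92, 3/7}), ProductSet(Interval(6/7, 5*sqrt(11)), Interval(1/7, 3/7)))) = Union(ProductSet({-8/63, 6/7, 8, 3*sqrt(7)}, {-38, -95/7, -6/5, -1, 5/92, 3/7}), ProductSet(Interval(6/7, 5*sqrt(11)), Interval(1/7, 3/7)))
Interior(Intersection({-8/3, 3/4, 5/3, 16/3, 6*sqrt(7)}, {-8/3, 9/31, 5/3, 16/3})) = EmptySet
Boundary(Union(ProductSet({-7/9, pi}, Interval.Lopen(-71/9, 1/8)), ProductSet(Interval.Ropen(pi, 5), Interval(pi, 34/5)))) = Union(ProductSet({-7/9, pi}, Interval(-71/9, 1/8)), ProductSet({5, pi}, Interval(pi, 34/5)), ProductSet(Interval(pi, 5), {34/5, pi}))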